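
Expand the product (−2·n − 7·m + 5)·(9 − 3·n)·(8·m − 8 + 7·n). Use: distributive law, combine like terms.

(−2·n − 7·m + 5)·(9 − 3·n)·(8·m − 8 + 7·n)
= (−18·n + 6·n^2 − 63·m + 21·m·n + 45 − 15·n)·(8·m − 8 + 7·n)    [distributive law]
= (−33·n + 6·n^2 − 63·m + 21·m·n + 45)·(8·m − 8 + 7·n)    [combine like terms]
= −264·m·n + 264·n − 231·n^2 + 48·m·n^2 − 48·n^2 + 42·n^3 − 504·m^2 + 504·m − 441·m·n + 168·m^2·n − 168·m·n + 147·m·n^2 + 360·m − 360 + 315·n    [distributive law]
= −873·m·n + 579·n − 279·n^2 + 195·m·n^2 + 42·n^3 − 504·m^2 + 864·m + 168·m^2·n − 360    [combine like terms]

−873·m·n + 579·n − 279·n^2 + 195·m·n^2 + 42·n^3 − 504·m^2 + 864·m + 168·m^2·n − 360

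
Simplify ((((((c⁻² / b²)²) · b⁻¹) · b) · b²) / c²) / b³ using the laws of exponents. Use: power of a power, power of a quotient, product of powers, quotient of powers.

((((((c⁻² / b²)²) · b⁻¹) · b) · b²) / c²) / b³
= (((((((c⁻²)²) / ((b²)²)) · b⁻¹) · b) · b²) / c²) / b³    [power of a quotient]
= (((((c⁻⁴ / ((b²)²)) · b⁻¹) · b) · b²) / c²) / b³    [power of a power]
= (((((c⁻⁴ / b⁴) · b⁻¹) · b) · b²) / c²) / b³    [power of a power]
= b⁻⁵·c⁻⁶    [quotient of powers; product of powers]

b⁻⁵·c⁻⁶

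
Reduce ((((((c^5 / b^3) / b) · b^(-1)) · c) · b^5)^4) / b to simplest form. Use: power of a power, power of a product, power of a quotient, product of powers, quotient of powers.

b^(-1)·c^24

((((((c^5 / b^3) / b) · b^(-1)) · c) · b^5)^4) / b
= ((((((c^5 / b^3) / b) · b^(-1)) · c)^4) · ((b^5)^4)) / b    [power of a product]
= ((((((c^5 / b^3) / b) · b^(-1))^4) · (c^4)) · ((b^5)^4)) / b    [power of a product]
= ((((((c^5 / b^3) / b)^4) · ((b^(-1))^4)) · (c^4)) · ((b^5)^4)) / b    [power of a product]
= ((((((c^5 / b^3)^4) / (b^4)) · ((b^(-1))^4)) · (c^4)) · ((b^5)^4)) / b    [power of a quotient]
= (((((((c^5)^4) / ((b^3)^4)) / (b^4)) · ((b^(-1))^4)) · (c^4)) · ((b^5)^4)) / b    [power of a quotient]
= (((((c^20 / ((b^3)^4)) / (b^4)) · ((b^(-1))^4)) · (c^4)) · ((b^5)^4)) / b    [power of a power]
= (((((c^20 / b^12) / (b^4)) · ((b^(-1))^4)) · (c^4)) · ((b^5)^4)) / b    [power of a power]
= (((((c^20 / b^12) / b^4) · b^(-4)) · (c^4)) · ((b^5)^4)) / b    [power of a power]
= (((((c^20 / b^12) / b^4) · b^(-4)) · c^4) · b^20) / b    [power of a power]
= b^(-1)·c^24    [quotient of powers; product of powers]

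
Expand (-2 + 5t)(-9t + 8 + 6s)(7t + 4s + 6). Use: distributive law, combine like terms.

(-2 + 5t)(-9t + 8 + 6s)(7t + 4s + 6)
= (18t - 16 - 12s - 45t^2 + 40t + 30st)(7t + 4s + 6)    [distributive law]
= (58t - 16 - 12s - 45t^2 + 30st)(7t + 4s + 6)    [combine like terms]
= 406t^2 + 232st + 348t - 112t - 64s - 96 - 84st - 48s^2 - 72s - 315t^3 - 180st^2 - 270t^2 + 210st^2 + 120s^2t + 180st    [distributive law]
= 136t^2 + 328st + 236t - 136s - 96 - 48s^2 - 315t^3 + 30st^2 + 120s^2t    [combine like terms]

136t^2 + 328st + 236t - 136s - 96 - 48s^2 - 315t^3 + 30st^2 + 120s^2t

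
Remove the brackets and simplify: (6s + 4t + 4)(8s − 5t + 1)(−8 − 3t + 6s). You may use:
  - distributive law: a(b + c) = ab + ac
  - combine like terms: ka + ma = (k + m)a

(6s + 4t + 4)(8s − 5t + 1)(−8 − 3t + 6s)
= (48s² − 30st + 6s + 32st − 20t² + 4t + 32s − 20t + 4)(−8 − 3t + 6s)    [distributive law]
= (48s² + 2st + 38s − 20t² − 16t + 4)(−8 − 3t + 6s)    [combine like terms]
= −384s² − 144s²t + 288s³ − 16st − 6st² + 12s²t − 304s − 114st + 228s² + 160t² + 60t³ − 120st² + 128t + 48t² − 96st − 32 − 12t + 24s    [distributive law]
= −156s² − 132s²t + 288s³ − 226st − 126st² − 280s + 208t² + 60t³ + 116t − 32    [combine like terms]

−156s² − 132s²t + 288s³ − 226st − 126st² − 280s + 208t² + 60t³ + 116t − 32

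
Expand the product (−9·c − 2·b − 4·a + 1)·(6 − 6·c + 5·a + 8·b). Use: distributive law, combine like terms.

(−9·c − 2·b − 4·a + 1)·(6 − 6·c + 5·a + 8·b)
= −54·c + 54·c^2 − 45·a·c − 72·b·c − 12·b + 12·b·c − 10·a·b − 16·b^2 − 24·a + 24·a·c − 20·a^2 − 32·a·b + 6 − 6·c + 5·a + 8·b    [distributive law]
= −60·c + 54·c^2 − 21·a·c − 60·b·c − 4·b − 42·a·b − 16·b^2 − 19·a − 20·a^2 + 6    [combine like terms]

−60·c + 54·c^2 − 21·a·c − 60·b·c − 4·b − 42·a·b − 16·b^2 − 19·a − 20·a^2 + 6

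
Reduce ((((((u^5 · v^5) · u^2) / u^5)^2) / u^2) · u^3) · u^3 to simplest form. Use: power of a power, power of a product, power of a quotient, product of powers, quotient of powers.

((((((u^5 · v^5) · u^2) / u^5)^2) / u^2) · u^3) · u^3
= ((((((u^5 · v^5) · u^2)^2) / ((u^5)^2)) / u^2) · u^3) · u^3    [power of a quotient]
= ((((((u^5 · v^5)^2) · ((u^2)^2)) / ((u^5)^2)) / u^2) · u^3) · u^3    [power of a product]
= (((((((u^5)^2) · ((v^5)^2)) · ((u^2)^2)) / ((u^5)^2)) / u^2) · u^3) · u^3    [power of a product]
= (((((u^10 · ((v^5)^2)) · ((u^2)^2)) / ((u^5)^2)) / u^2) · u^3) · u^3    [power of a power]
= (((((u^10 · v^10) · ((u^2)^2)) / ((u^5)^2)) / u^2) · u^3) · u^3    [power of a power]
= (((((u^10 · v^10) · u^4) / ((u^5)^2)) / u^2) · u^3) · u^3    [power of a power]
= (((((u^10 · v^10) · u^4) / u^10) / u^2) · u^3) · u^3    [power of a power]
= u^8v^10    [quotient of powers; product of powers]

u^8v^10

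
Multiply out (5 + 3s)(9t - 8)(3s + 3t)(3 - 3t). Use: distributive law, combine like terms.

549st + 54st² + 765t² - 405t³ - 360s - 360t + 459s²t - 243s²t² - 243st³ - 216s²

(5 + 3s)(9t - 8)(3s + 3t)(3 - 3t)
= (45t - 40 + 27st - 24s)(3s + 3t)(3 - 3t)    [distributive law]
= (135st + 135t² - 120s - 120t + 81s²t + 81st² - 72s² - 72st)(3 - 3t)    [distributive law]
= (63st + 135t² - 120s - 120t + 81s²t + 81st² - 72s²)(3 - 3t)    [combine like terms]
= 189st - 189st² + 405t² - 405t³ - 360s + 360st - 360t + 360t² + 243s²t - 243s²t² + 243st² - 243st³ - 216s² + 216s²t    [distributive law]
= 549st + 54st² + 765t² - 405t³ - 360s - 360t + 459s²t - 243s²t² - 243st³ - 216s²    [combine like terms]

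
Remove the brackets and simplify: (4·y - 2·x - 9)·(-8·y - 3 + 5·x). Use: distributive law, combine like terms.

-32·y² + 60·y + 36·x·y - 39·x - 10·x² + 27

(4·y - 2·x - 9)·(-8·y - 3 + 5·x)
= -32·y² - 12·y + 20·x·y + 16·x·y + 6·x - 10·x² + 72·y + 27 - 45·x    [distributive law]
= -32·y² + 60·y + 36·x·y - 39·x - 10·x² + 27    [combine like terms]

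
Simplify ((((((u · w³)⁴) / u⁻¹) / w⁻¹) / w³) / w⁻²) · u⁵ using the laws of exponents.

u¹⁰w¹²

((((((u · w³)⁴) / u⁻¹) / w⁻¹) / w³) / w⁻²) · u⁵
= ((((((u⁴) · ((w³)⁴)) / u⁻¹) / w⁻¹) / w³) / w⁻²) · u⁵    [power of a product]
= (((((u⁴ · w¹²) / u⁻¹) / w⁻¹) / w³) / w⁻²) · u⁵    [power of a power]
= u¹⁰w¹²    [quotient of powers; product of powers]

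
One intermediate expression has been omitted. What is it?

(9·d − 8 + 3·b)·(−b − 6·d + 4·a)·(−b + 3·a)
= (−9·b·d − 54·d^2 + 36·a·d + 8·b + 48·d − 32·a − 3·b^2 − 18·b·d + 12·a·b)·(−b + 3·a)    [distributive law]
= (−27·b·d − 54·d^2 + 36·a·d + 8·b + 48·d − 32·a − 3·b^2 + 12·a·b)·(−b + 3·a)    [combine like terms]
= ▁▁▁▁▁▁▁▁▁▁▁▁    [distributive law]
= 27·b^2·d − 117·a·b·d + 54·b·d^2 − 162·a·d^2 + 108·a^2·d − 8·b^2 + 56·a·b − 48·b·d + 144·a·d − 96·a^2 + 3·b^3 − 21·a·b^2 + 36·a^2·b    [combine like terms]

By distributive law:

27·b^2·d − 81·a·b·d + 54·b·d^2 − 162·a·d^2 − 36·a·b·d + 108·a^2·d − 8·b^2 + 24·a·b − 48·b·d + 144·a·d + 32·a·b − 96·a^2 + 3·b^3 − 9·a·b^2 − 12·a·b^2 + 36·a^2·b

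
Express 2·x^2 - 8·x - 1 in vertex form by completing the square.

2·x^2 - 8·x - 1
= 2(x^2 - 4·x) - 1    [factor out 2 from the x-terms]
= 2(x^2 - 4·x + 4 - 4) - 1    [add and subtract 4 inside the bracket]
= 2(x - 2)^2 - 8 - 1    [perfect-square identity]
= 2(x - 2)^2 - 9    [combine constants]

2(x - 2)^2 - 9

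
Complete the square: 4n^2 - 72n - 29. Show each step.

4(n - 9)^2 - 353

4n^2 - 72n - 29
= 4(n^2 - 18n) - 29    [factor out 4 from the n-terms]
= 4(n^2 - 18n + 81 - 81) - 29    [add and subtract 81 inside the bracket]
= 4(n - 9)^2 - 324 - 29    [perfect-square identity]
= 4(n - 9)^2 - 353    [combine constants]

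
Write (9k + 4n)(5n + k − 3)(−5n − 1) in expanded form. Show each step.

(9k + 4n)(5n + k − 3)(−5n − 1)
= (45kn + 9k² − 27k + 20n² + 4kn − 12n)(−5n − 1)    [distributive law]
= (49kn + 9k² − 27k + 20n² − 12n)(−5n − 1)    [combine like terms]
= −245kn² − 49kn − 45k²n − 9k² + 135kn + 27k − 100n³ − 20n² + 60n² + 12n    [distributive law]
= −245kn² + 86kn − 45k²n − 9k² + 27k − 100n³ + 40n² + 12n    [combine like terms]

−245kn² + 86kn − 45k²n − 9k² + 27k − 100n³ + 40n² + 12n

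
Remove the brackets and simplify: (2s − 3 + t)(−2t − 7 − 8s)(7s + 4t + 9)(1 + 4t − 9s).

231s^2t − 34s^2t^2 + 884s^3t − 164st^2 − 176st^3 + 198st − 2207s^2 + 554s^3 − 1464s + 1008s^4 + 278t^2 − 96t^3 + 831t + 189 − 32t^4

(2s − 3 + t)(−2t − 7 − 8s)(7s + 4t + 9)(1 + 4t − 9s)
= (−4st − 14s − 16s^2 + 6t + 21 + 24s − 2t^2 − 7t − 8st)(7s + 4t + 9)(1 + 4t − 9s)    [distributive law]
= (−12st + 10s − 16s^2 − t + 21 − 2t^2)(7s + 4t + 9)(1 + 4t − 9s)    [combine like terms]
= (−84s^2t − 48st^2 − 108st + 70s^2 + 40st + 90s − 112s^3 − 64s^2t − 144s^2 − 7st − 4t^2 − 9t + 147s + 84t + 189 − 14st^2 − 8t^3 − 18t^2)(1 + 4t − 9s)    [distributive law]
= (−148s^2t − 62st^2 − 75st − 74s^2 + 237s − 112s^3 − 22t^2 + 75t + 189 − 8t^3)(1 + 4t − 9s)    [combine like terms]
= −148s^2t − 592s^2t^2 + 1332s^3t − 62st^2 − 248st^3 + 558s^2t^2 − 75st − 300st^2 + 675s^2t − 74s^2 − 296s^2t + 666s^3 + 237s + 948st − 2133s^2 − 112s^3 − 448s^3t + 1008s^4 − 22t^2 − 88t^3 + 198st^2 + 75t + 300t^2 − 675st + 189 + 756t − 1701s − 8t^3 − 32t^4 + 72st^3    [distributive law]
= 231s^2t − 34s^2t^2 + 884s^3t − 164st^2 − 176st^3 + 198st − 2207s^2 + 554s^3 − 1464s + 1008s^4 + 278t^2 − 96t^3 + 831t + 189 − 32t^4    [combine like terms]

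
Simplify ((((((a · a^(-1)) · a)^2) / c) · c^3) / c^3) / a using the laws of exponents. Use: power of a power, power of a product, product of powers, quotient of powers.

((((((a · a^(-1)) · a)^2) / c) · c^3) / c^3) / a
= ((((((a · a^(-1))^2) · (a^2)) / c) · c^3) / c^3) / a    [power of a product]
= ((((((a^2) · ((a^(-1))^2)) · (a^2)) / c) · c^3) / c^3) / a    [power of a product]
= (((((a^2 · a^(-2)) · (a^2)) / c) · c^3) / c^3) / a    [power of a power]
= ((((a^0 · (a^2)) / c) · c^3) / c^3) / a    [product of powers]
= (((a^2 / c) · c^3) / c^3) / a    [product of powers]
= a·c^(-1)    [quotient of powers; product of powers]

a·c^(-1)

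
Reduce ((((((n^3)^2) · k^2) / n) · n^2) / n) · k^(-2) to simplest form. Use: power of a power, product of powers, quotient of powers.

n^6

((((((n^3)^2) · k^2) / n) · n^2) / n) · k^(-2)
= ((((n^6 · k^2) / n) · n^2) / n) · k^(-2)    [power of a power]
= n^6    [quotient of powers; product of powers]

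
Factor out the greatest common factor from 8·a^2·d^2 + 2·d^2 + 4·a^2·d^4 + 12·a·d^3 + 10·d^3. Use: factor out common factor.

8·a^2·d^2 + 2·d^2 + 4·a^2·d^4 + 12·a·d^3 + 10·d^3
= 2(4·a^2·d^2 + d^2 + 2·a^2·d^4 + 6·a·d^3 + 5·d^3)    [factor out 2]
= 2·d^2(4·a^2 + 1 + 2·a^2·d^2 + 6·a·d + 5·d)    [factor out d^2]

2·d^2(4·a^2 + 1 + 2·a^2·d^2 + 6·a·d + 5·d)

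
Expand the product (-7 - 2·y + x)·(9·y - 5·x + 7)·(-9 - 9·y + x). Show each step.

1134·y + 855·y² - 626·x·y - 427·x + 87·x² + 441 + 162·y³ - 189·x·y² + 64·x²·y - 5·x³

(-7 - 2·y + x)·(9·y - 5·x + 7)·(-9 - 9·y + x)
= (-63·y + 35·x - 49 - 18·y² + 10·x·y - 14·y + 9·x·y - 5·x² + 7·x)·(-9 - 9·y + x)    [distributive law]
= (-77·y + 42·x - 49 - 18·y² + 19·x·y - 5·x²)·(-9 - 9·y + x)    [combine like terms]
= 693·y + 693·y² - 77·x·y - 378·x - 378·x·y + 42·x² + 441 + 441·y - 49·x + 162·y² + 162·y³ - 18·x·y² - 171·x·y - 171·x·y² + 19·x²·y + 45·x² + 45·x²·y - 5·x³    [distributive law]
= 1134·y + 855·y² - 626·x·y - 427·x + 87·x² + 441 + 162·y³ - 189·x·y² + 64·x²·y - 5·x³    [combine like terms]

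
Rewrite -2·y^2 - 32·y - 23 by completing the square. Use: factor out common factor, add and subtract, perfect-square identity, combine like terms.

-2(y + 8)^2 + 105

-2·y^2 - 32·y - 23
= -2(y^2 + 16·y) - 23    [factor out -2 from the y-terms]
= -2(y^2 + 16·y + 64 - 64) - 23    [add and subtract 64 inside the bracket]
= -2(y + 8)^2 + 128 - 23    [perfect-square identity]
= -2(y + 8)^2 + 105    [combine constants]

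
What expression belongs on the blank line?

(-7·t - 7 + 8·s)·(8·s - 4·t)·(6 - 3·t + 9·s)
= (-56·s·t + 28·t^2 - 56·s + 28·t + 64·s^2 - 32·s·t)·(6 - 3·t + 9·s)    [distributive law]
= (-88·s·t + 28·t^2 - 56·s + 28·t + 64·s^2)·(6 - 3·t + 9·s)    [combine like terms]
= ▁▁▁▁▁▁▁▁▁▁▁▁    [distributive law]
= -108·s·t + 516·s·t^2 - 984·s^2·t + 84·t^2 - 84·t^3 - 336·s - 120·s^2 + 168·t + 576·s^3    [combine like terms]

After distributive law, the bracketed line is:

-528·s·t + 264·s·t^2 - 792·s^2·t + 168·t^2 - 84·t^3 + 252·s·t^2 - 336·s + 168·s·t - 504·s^2 + 168·t - 84·t^2 + 252·s·t + 384·s^2 - 192·s^2·t + 576·s^3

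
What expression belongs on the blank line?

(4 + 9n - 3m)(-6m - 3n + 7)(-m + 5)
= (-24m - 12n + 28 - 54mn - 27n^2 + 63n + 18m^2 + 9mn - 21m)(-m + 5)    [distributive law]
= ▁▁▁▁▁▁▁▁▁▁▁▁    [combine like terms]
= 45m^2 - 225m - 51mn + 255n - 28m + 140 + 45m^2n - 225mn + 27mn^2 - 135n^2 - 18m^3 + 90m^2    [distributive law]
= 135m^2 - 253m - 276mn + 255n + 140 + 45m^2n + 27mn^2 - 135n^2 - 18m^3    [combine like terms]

Applying combine like terms to the line above:

(-45m + 51n + 28 - 45mn - 27n^2 + 18m^2)(-m + 5)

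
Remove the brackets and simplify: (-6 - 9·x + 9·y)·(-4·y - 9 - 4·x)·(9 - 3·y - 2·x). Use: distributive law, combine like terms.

(-6 - 9·x + 9·y)·(-4·y - 9 - 4·x)·(9 - 3·y - 2·x)
= (24·y + 54 + 24·x + 36·x·y + 81·x + 36·x^2 - 36·y^2 - 81·y - 36·x·y)·(9 - 3·y - 2·x)    [distributive law]
= (-57·y + 54 + 105·x + 36·x^2 - 36·y^2)·(9 - 3·y - 2·x)    [combine like terms]
= -513·y + 171·y^2 + 114·x·y + 486 - 162·y - 108·x + 945·x - 315·x·y - 210·x^2 + 324·x^2 - 108·x^2·y - 72·x^3 - 324·y^2 + 108·y^3 + 72·x·y^2    [distributive law]
= -675·y - 153·y^2 - 201·x·y + 486 + 837·x + 114·x^2 - 108·x^2·y - 72·x^3 + 108·y^3 + 72·x·y^2    [combine like terms]

-675·y - 153·y^2 - 201·x·y + 486 + 837·x + 114·x^2 - 108·x^2·y - 72·x^3 + 108·y^3 + 72·x·y^2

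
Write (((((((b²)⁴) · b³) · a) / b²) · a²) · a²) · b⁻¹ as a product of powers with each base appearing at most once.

(((((((b²)⁴) · b³) · a) / b²) · a²) · a²) · b⁻¹
= (((((b⁸ · b³) · a) / b²) · a²) · a²) · b⁻¹    [power of a power]
= ((((b¹¹ · a) / b²) · a²) · a²) · b⁻¹    [product of powers]
= a⁵b⁸    [quotient of powers; product of powers]

a⁵b⁸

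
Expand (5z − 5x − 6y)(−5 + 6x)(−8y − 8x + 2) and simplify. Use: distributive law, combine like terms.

(5z − 5x − 6y)(−5 + 6x)(−8y − 8x + 2)
= (−25z + 30xz + 25x − 30x² + 30y − 36xy)(−8y − 8x + 2)    [distributive law]
= 200yz + 200xz − 50z − 240xyz − 240x²z + 60xz − 200xy − 200x² + 50x + 240x²y + 240x³ − 60x² − 240y² − 240xy + 60y + 288xy² + 288x²y − 72xy    [distributive law]
= 200yz + 260xz − 50z − 240xyz − 240x²z − 512xy − 260x² + 50x + 528x²y + 240x³ − 240y² + 60y + 288xy²    [combine like terms]

200yz + 260xz − 50z − 240xyz − 240x²z − 512xy − 260x² + 50x + 528x²y + 240x³ − 240y² + 60y + 288xy²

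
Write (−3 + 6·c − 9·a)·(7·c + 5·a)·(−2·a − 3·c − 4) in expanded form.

219·a·c − 105·c² + 84·c + 210·a² + 60·a + 15·a·c² − 126·c³ + 201·a²·c + 90·a³

(−3 + 6·c − 9·a)·(7·c + 5·a)·(−2·a − 3·c − 4)
= (−21·c − 15·a + 42·c² + 30·a·c − 63·a·c − 45·a²)·(−2·a − 3·c − 4)    [distributive law]
= (−21·c − 15·a + 42·c² − 33·a·c − 45·a²)·(−2·a − 3·c − 4)    [combine like terms]
= 42·a·c + 63·c² + 84·c + 30·a² + 45·a·c + 60·a − 84·a·c² − 126·c³ − 168·c² + 66·a²·c + 99·a·c² + 132·a·c + 90·a³ + 135·a²·c + 180·a²    [distributive law]
= 219·a·c − 105·c² + 84·c + 210·a² + 60·a + 15·a·c² − 126·c³ + 201·a²·c + 90·a³    [combine like terms]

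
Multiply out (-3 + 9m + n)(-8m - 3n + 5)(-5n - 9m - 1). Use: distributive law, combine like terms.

-436mn - 549m^2 + 66m - 67n^2 + 61n + 15 + 675m^2n + 648m^3 + 202mn^2 + 15n^3

(-3 + 9m + n)(-8m - 3n + 5)(-5n - 9m - 1)
= (24m + 9n - 15 - 72m^2 - 27mn + 45m - 8mn - 3n^2 + 5n)(-5n - 9m - 1)    [distributive law]
= (69m + 14n - 15 - 72m^2 - 35mn - 3n^2)(-5n - 9m - 1)    [combine like terms]
= -345mn - 621m^2 - 69m - 70n^2 - 126mn - 14n + 75n + 135m + 15 + 360m^2n + 648m^3 + 72m^2 + 175mn^2 + 315m^2n + 35mn + 15n^3 + 27mn^2 + 3n^2    [distributive law]
= -436mn - 549m^2 + 66m - 67n^2 + 61n + 15 + 675m^2n + 648m^3 + 202mn^2 + 15n^3    [combine like terms]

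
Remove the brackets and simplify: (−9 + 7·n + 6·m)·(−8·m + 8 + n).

120·m − 72 + 47·n − 50·m·n + 7·n² − 48·m²

(−9 + 7·n + 6·m)·(−8·m + 8 + n)
= 72·m − 72 − 9·n − 56·m·n + 56·n + 7·n² − 48·m² + 48·m + 6·m·n    [distributive law]
= 120·m − 72 + 47·n − 50·m·n + 7·n² − 48·m²    [combine like terms]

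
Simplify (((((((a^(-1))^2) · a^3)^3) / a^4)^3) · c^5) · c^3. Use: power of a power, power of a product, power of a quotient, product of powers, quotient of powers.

(((((((a^(-1))^2) · a^3)^3) / a^4)^3) · c^5) · c^3
= (((((((a^(-1))^2) · a^3)^3)^3) / ((a^4)^3)) · c^5) · c^3    [power of a quotient]
= ((((((a^(-1))^2) · a^3)^9) / ((a^4)^3)) · c^5) · c^3    [power of a power]
= ((((((a^(-1))^2)^9) · ((a^3)^9)) / ((a^4)^3)) · c^5) · c^3    [power of a product]
= (((((a^(-1))^18) · ((a^3)^9)) / ((a^4)^3)) · c^5) · c^3    [power of a power]
= (((a^(-18) · ((a^3)^9)) / ((a^4)^3)) · c^5) · c^3    [power of a power]
= (((a^(-18) · a^27) / ((a^4)^3)) · c^5) · c^3    [power of a power]
= ((a^9 / ((a^4)^3)) · c^5) · c^3    [product of powers]
= ((a^9 / a^12) · c^5) · c^3    [power of a power]
= (a^(-3) · c^5) · c^3    [quotient of powers]
= a^(-3)c^8    [product of powers]

a^(-3)c^8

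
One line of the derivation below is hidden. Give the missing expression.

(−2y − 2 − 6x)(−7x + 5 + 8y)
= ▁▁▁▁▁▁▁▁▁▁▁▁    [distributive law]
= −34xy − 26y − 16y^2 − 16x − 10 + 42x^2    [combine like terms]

By distributive law:

14xy − 10y − 16y^2 + 14x − 10 − 16y + 42x^2 − 30x − 48xy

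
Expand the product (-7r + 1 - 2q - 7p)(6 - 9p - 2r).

-44r + 77pr + 14r^2 + 6 - 51p - 12q + 18pq + 4qr + 63p^2

(-7r + 1 - 2q - 7p)(6 - 9p - 2r)
= -42r + 63pr + 14r^2 + 6 - 9p - 2r - 12q + 18pq + 4qr - 42p + 63p^2 + 14pr    [distributive law]
= -44r + 77pr + 14r^2 + 6 - 51p - 12q + 18pq + 4qr + 63p^2    [combine like terms]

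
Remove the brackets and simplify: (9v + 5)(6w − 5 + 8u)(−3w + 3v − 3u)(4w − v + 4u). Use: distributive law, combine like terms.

−648vw^3 + 810v^2w^2 − 2160uvw^2 − 162v^3w + 1890uv^2w − 2376u^2vw + 990vw^2 − 765v^2w + 2130uvw + 135v^3 − 795uv^2 + 1140u^2v − 216uv^3 + 1080u^2v^2 − 864u^3v − 360w^3 − 1200uw^2 − 1320u^2w + 300w^2 − 375vw + 600uw + 75v^2 − 375uv + 300u^2 − 480u^3

(9v + 5)(6w − 5 + 8u)(−3w + 3v − 3u)(4w − v + 4u)
= (54vw − 45v + 72uv + 30w − 25 + 40u)(−3w + 3v − 3u)(4w − v + 4u)    [distributive law]
= (−162vw^2 + 162v^2w − 162uvw + 135vw − 135v^2 + 135uv − 216uvw + 216uv^2 − 216u^2v − 90w^2 + 90vw − 90uw + 75w − 75v + 75u − 120uw + 120uv − 120u^2)(4w − v + 4u)    [distributive law]
= (−162vw^2 + 162v^2w − 378uvw + 225vw − 135v^2 + 255uv + 216uv^2 − 216u^2v − 90w^2 − 210uw + 75w − 75v + 75u − 120u^2)(4w − v + 4u)    [combine like terms]
= −648vw^3 + 162v^2w^2 − 648uvw^2 + 648v^2w^2 − 162v^3w + 648uv^2w − 1512uvw^2 + 378uv^2w − 1512u^2vw + 900vw^2 − 225v^2w + 900uvw − 540v^2w + 135v^3 − 540uv^2 + 1020uvw − 255uv^2 + 1020u^2v + 864uv^2w − 216uv^3 + 864u^2v^2 − 864u^2vw + 216u^2v^2 − 864u^3v − 360w^3 + 90vw^2 − 360uw^2 − 840uw^2 + 210uvw − 840u^2w + 300w^2 − 75vw + 300uw − 300vw + 75v^2 − 300uv + 300uw − 75uv + 300u^2 − 480u^2w + 120u^2v − 480u^3    [distributive law]
= −648vw^3 + 810v^2w^2 − 2160uvw^2 − 162v^3w + 1890uv^2w − 2376u^2vw + 990vw^2 − 765v^2w + 2130uvw + 135v^3 − 795uv^2 + 1140u^2v − 216uv^3 + 1080u^2v^2 − 864u^3v − 360w^3 − 1200uw^2 − 1320u^2w + 300w^2 − 375vw + 600uw + 75v^2 − 375uv + 300u^2 − 480u^3    [combine like terms]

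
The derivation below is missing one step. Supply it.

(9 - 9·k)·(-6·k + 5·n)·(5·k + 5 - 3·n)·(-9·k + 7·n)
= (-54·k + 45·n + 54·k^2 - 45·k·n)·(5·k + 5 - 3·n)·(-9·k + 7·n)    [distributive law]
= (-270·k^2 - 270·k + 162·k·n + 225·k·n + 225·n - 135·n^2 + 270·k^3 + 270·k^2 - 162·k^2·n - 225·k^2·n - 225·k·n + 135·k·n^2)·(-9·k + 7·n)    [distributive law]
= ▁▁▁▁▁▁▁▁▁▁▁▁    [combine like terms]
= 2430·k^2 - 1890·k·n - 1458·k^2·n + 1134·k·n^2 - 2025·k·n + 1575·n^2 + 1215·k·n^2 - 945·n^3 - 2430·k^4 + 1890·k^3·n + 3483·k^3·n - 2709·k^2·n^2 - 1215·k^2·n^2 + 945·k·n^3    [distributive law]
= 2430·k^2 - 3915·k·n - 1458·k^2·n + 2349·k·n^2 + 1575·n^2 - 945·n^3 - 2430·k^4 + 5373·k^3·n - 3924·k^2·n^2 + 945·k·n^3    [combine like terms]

By combine like terms:

(-270·k + 162·k·n + 225·n - 135·n^2 + 270·k^3 - 387·k^2·n + 135·k·n^2)·(-9·k + 7·n)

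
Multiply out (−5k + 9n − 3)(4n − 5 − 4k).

(−5k + 9n − 3)(4n − 5 − 4k)
= −20kn + 25k + 20k² + 36n² − 45n − 36kn − 12n + 15 + 12k    [distributive law]
= −56kn + 37k + 20k² + 36n² − 57n + 15    [combine like terms]

−56kn + 37k + 20k² + 36n² − 57n + 15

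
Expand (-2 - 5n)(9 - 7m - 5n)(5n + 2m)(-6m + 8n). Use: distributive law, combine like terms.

(-2 - 5n)(9 - 7m - 5n)(5n + 2m)(-6m + 8n)
= (-18 + 14m + 10n - 45n + 35mn + 25n^2)(5n + 2m)(-6m + 8n)    [distributive law]
= (-18 + 14m - 35n + 35mn + 25n^2)(5n + 2m)(-6m + 8n)    [combine like terms]
= (-90n - 36m + 70mn + 28m^2 - 175n^2 - 70mn + 175mn^2 + 70m^2n + 125n^3 + 50mn^2)(-6m + 8n)    [distributive law]
= (-90n - 36m + 28m^2 - 175n^2 + 225mn^2 + 70m^2n + 125n^3)(-6m + 8n)    [combine like terms]
= 540mn - 720n^2 + 216m^2 - 288mn - 168m^3 + 224m^2n + 1050mn^2 - 1400n^3 - 1350m^2n^2 + 1800mn^3 - 420m^3n + 560m^2n^2 - 750mn^3 + 1000n^4    [distributive law]
= 252mn - 720n^2 + 216m^2 - 168m^3 + 224m^2n + 1050mn^2 - 1400n^3 - 790m^2n^2 + 1050mn^3 - 420m^3n + 1000n^4    [combine like terms]

252mn - 720n^2 + 216m^2 - 168m^3 + 224m^2n + 1050mn^2 - 1400n^3 - 790m^2n^2 + 1050mn^3 - 420m^3n + 1000n^4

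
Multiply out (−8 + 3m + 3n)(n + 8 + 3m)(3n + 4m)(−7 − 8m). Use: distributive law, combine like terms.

−336n^2 − 720mn^2 + 1088mn − 1037m^2n + 1344n + 1792m + 2048m^2 − 384m^2n^2 − 600m^3n − 252m^3 − 288m^4 − 63n^3 − 72mn^3

(−8 + 3m + 3n)(n + 8 + 3m)(3n + 4m)(−7 − 8m)
= (−8n − 64 − 24m + 3mn + 24m + 9m^2 + 3n^2 + 24n + 9mn)(3n + 4m)(−7 − 8m)    [distributive law]
= (16n − 64 + 12mn + 9m^2 + 3n^2)(3n + 4m)(−7 − 8m)    [combine like terms]
= (48n^2 + 64mn − 192n − 256m + 36mn^2 + 48m^2n + 27m^2n + 36m^3 + 9n^3 + 12mn^2)(−7 − 8m)    [distributive law]
= (48n^2 + 64mn − 192n − 256m + 48mn^2 + 75m^2n + 36m^3 + 9n^3)(−7 − 8m)    [combine like terms]
= −336n^2 − 384mn^2 − 448mn − 512m^2n + 1344n + 1536mn + 1792m + 2048m^2 − 336mn^2 − 384m^2n^2 − 525m^2n − 600m^3n − 252m^3 − 288m^4 − 63n^3 − 72mn^3    [distributive law]
= −336n^2 − 720mn^2 + 1088mn − 1037m^2n + 1344n + 1792m + 2048m^2 − 384m^2n^2 − 600m^3n − 252m^3 − 288m^4 − 63n^3 − 72mn^3    [combine like terms]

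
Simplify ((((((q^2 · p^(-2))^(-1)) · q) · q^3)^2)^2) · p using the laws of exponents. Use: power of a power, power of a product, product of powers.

p^9·q^8

((((((q^2 · p^(-2))^(-1)) · q) · q^3)^2)^2) · p
= (((((q^2 · p^(-2))^(-1)) · q) · q^3)^4) · p    [power of a power]
= (((((q^2 · p^(-2))^(-1)) · q)^4) · ((q^3)^4)) · p    [power of a product]
= (((((q^2 · p^(-2))^(-1))^4) · (q^4)) · ((q^3)^4)) · p    [power of a product]
= ((((q^2 · p^(-2))^(-4)) · (q^4)) · ((q^3)^4)) · p    [power of a power]
= (((((q^2)^(-4)) · ((p^(-2))^(-4))) · (q^4)) · ((q^3)^4)) · p    [power of a product]
= (((q^(-8) · ((p^(-2))^(-4))) · (q^4)) · ((q^3)^4)) · p    [power of a power]
= (((q^(-8) · p^8) · (q^4)) · ((q^3)^4)) · p    [power of a power]
= (((q^(-8) · p^8) · q^4) · q^12) · p    [power of a power]
= p^9·q^8    [product of powers]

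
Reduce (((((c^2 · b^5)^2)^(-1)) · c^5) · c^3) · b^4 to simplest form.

b^(-6)c^4

(((((c^2 · b^5)^2)^(-1)) · c^5) · c^3) · b^4
= ((((c^2 · b^5)^(-2)) · c^5) · c^3) · b^4    [power of a power]
= (((((c^2)^(-2)) · ((b^5)^(-2))) · c^5) · c^3) · b^4    [power of a product]
= (((c^(-4) · ((b^5)^(-2))) · c^5) · c^3) · b^4    [power of a power]
= (((c^(-4) · b^(-10)) · c^5) · c^3) · b^4    [power of a power]
= b^(-6)c^4    [product of powers]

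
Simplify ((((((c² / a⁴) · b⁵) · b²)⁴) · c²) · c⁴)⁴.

((((((c² / a⁴) · b⁵) · b²)⁴) · c²) · c⁴)⁴
= ((((((c² / a⁴) · b⁵) · b²)⁴) · c²)⁴) · ((c⁴)⁴)    [power of a product]
= ((((((c² / a⁴) · b⁵) · b²)⁴)⁴) · ((c²)⁴)) · ((c⁴)⁴)    [power of a product]
= (((((c² / a⁴) · b⁵) · b²)¹⁶) · ((c²)⁴)) · ((c⁴)⁴)    [power of a power]
= (((((c² / a⁴) · b⁵)¹⁶) · ((b²)¹⁶)) · ((c²)⁴)) · ((c⁴)⁴)    [power of a product]
= (((((c² / a⁴)¹⁶) · ((b⁵)¹⁶)) · ((b²)¹⁶)) · ((c²)⁴)) · ((c⁴)⁴)    [power of a product]
= ((((((c²)¹⁶) / ((a⁴)¹⁶)) · ((b⁵)¹⁶)) · ((b²)¹⁶)) · ((c²)⁴)) · ((c⁴)⁴)    [power of a quotient]
= ((((c³² / ((a⁴)¹⁶)) · ((b⁵)¹⁶)) · ((b²)¹⁶)) · ((c²)⁴)) · ((c⁴)⁴)    [power of a power]
= ((((c³² / a⁶⁴) · ((b⁵)¹⁶)) · ((b²)¹⁶)) · ((c²)⁴)) · ((c⁴)⁴)    [power of a power]
= ((((c³² / a⁶⁴) · b⁸⁰) · ((b²)¹⁶)) · ((c²)⁴)) · ((c⁴)⁴)    [power of a power]
= ((((c³² / a⁶⁴) · b⁸⁰) · b³²) · ((c²)⁴)) · ((c⁴)⁴)    [power of a power]
= ((((c³² / a⁶⁴) · b⁸⁰) · b³²) · c⁸) · ((c⁴)⁴)    [power of a power]
= ((((c³² / a⁶⁴) · b⁸⁰) · b³²) · c⁸) · c¹⁶    [power of a power]
= a⁻⁶⁴b¹¹²c⁵⁶    [quotient of powers; product of powers]

a⁻⁶⁴b¹¹²c⁵⁶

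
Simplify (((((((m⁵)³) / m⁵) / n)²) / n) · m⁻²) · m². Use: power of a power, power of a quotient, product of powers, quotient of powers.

(((((((m⁵)³) / m⁵) / n)²) / n) · m⁻²) · m²
= (((((((m⁵)³) / m⁵)²) / (n²)) / n) · m⁻²) · m²    [power of a quotient]
= (((((((m⁵)³)²) / ((m⁵)²)) / (n²)) / n) · m⁻²) · m²    [power of a quotient]
= ((((((m⁵)⁶) / ((m⁵)²)) / (n²)) / n) · m⁻²) · m²    [power of a power]
= ((((m³⁰ / ((m⁵)²)) / (n²)) / n) · m⁻²) · m²    [power of a power]
= ((((m³⁰ / m¹⁰) / (n²)) / n) · m⁻²) · m²    [power of a power]
= (((m²⁰ / (n²)) / n) · m⁻²) · m²    [quotient of powers]
= m²⁰·n⁻³    [quotient of powers; product of powers]

m²⁰·n⁻³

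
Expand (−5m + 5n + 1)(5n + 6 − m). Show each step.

(−5m + 5n + 1)(5n + 6 − m)
= −25mn − 30m + 5m^2 + 25n^2 + 30n − 5mn + 5n + 6 − m    [distributive law]
= −30mn − 31m + 5m^2 + 25n^2 + 35n + 6    [combine like terms]

−30mn − 31m + 5m^2 + 25n^2 + 35n + 6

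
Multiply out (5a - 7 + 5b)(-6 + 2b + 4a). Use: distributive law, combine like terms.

-58a + 30ab + 20a^2 + 42 - 44b + 10b^2

(5a - 7 + 5b)(-6 + 2b + 4a)
= -30a + 10ab + 20a^2 + 42 - 14b - 28a - 30b + 10b^2 + 20ab    [distributive law]
= -58a + 30ab + 20a^2 + 42 - 44b + 10b^2    [combine like terms]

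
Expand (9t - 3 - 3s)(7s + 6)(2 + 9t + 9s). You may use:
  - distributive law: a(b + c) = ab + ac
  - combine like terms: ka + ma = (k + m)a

261st + 567st^2 + 378s^2t - 54t + 486t^2 - 240s - 393s^2 - 36 - 189s^3

(9t - 3 - 3s)(7s + 6)(2 + 9t + 9s)
= (63st + 54t - 21s - 18 - 21s^2 - 18s)(2 + 9t + 9s)    [distributive law]
= (63st + 54t - 39s - 18 - 21s^2)(2 + 9t + 9s)    [combine like terms]
= 126st + 567st^2 + 567s^2t + 108t + 486t^2 + 486st - 78s - 351st - 351s^2 - 36 - 162t - 162s - 42s^2 - 189s^2t - 189s^3    [distributive law]
= 261st + 567st^2 + 378s^2t - 54t + 486t^2 - 240s - 393s^2 - 36 - 189s^3    [combine like terms]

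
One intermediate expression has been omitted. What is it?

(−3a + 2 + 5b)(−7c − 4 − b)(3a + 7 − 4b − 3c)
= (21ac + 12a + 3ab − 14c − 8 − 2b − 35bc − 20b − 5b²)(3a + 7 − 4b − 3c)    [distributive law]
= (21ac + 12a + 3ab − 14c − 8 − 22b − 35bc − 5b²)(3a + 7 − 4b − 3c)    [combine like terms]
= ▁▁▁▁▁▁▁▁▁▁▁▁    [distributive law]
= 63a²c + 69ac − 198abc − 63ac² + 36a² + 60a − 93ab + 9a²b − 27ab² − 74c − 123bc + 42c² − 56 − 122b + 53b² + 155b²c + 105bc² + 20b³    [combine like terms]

By distributive law:

63a²c + 147ac − 84abc − 63ac² + 36a² + 84a − 48ab − 36ac + 9a²b + 21ab − 12ab² − 9abc − 42ac − 98c + 56bc + 42c² − 24a − 56 + 32b + 24c − 66ab − 154b + 88b² + 66bc − 105abc − 245bc + 140b²c + 105bc² − 15ab² − 35b² + 20b³ + 15b²c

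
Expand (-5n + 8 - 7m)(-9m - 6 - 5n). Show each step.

80mn - 10n + 25n^2 - 30m - 48 + 63m^2

(-5n + 8 - 7m)(-9m - 6 - 5n)
= 45mn + 30n + 25n^2 - 72m - 48 - 40n + 63m^2 + 42m + 35mn    [distributive law]
= 80mn - 10n + 25n^2 - 30m - 48 + 63m^2    [combine like terms]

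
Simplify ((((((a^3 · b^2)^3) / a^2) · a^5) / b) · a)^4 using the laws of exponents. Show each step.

((((((a^3 · b^2)^3) / a^2) · a^5) / b) · a)^4
= ((((((a^3 · b^2)^3) / a^2) · a^5) / b)^4) · (a^4)    [power of a product]
= ((((((a^3 · b^2)^3) / a^2) · a^5)^4) / (b^4)) · (a^4)    [power of a quotient]
= ((((((a^3 · b^2)^3) / a^2)^4) · ((a^5)^4)) / (b^4)) · (a^4)    [power of a product]
= ((((((a^3 · b^2)^3)^4) / ((a^2)^4)) · ((a^5)^4)) / (b^4)) · (a^4)    [power of a quotient]
= (((((a^3 · b^2)^12) / ((a^2)^4)) · ((a^5)^4)) / (b^4)) · (a^4)    [power of a power]
= ((((((a^3)^12) · ((b^2)^12)) / ((a^2)^4)) · ((a^5)^4)) / (b^4)) · (a^4)    [power of a product]
= ((((a^36 · ((b^2)^12)) / ((a^2)^4)) · ((a^5)^4)) / (b^4)) · (a^4)    [power of a power]
= ((((a^36 · b^24) / ((a^2)^4)) · ((a^5)^4)) / (b^4)) · (a^4)    [power of a power]
= ((((a^36 · b^24) / a^8) · ((a^5)^4)) / (b^4)) · (a^4)    [power of a power]
= ((((a^36 · b^24) / a^8) · a^20) / (b^4)) · (a^4)    [power of a power]
= a^52b^20    [quotient of powers; product of powers]

a^52b^20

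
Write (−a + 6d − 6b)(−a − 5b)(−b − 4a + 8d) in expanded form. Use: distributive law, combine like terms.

−45a²b − 4a³ + 32a²d − 131ab² + 214abd − 48ad² + 270b²d − 240bd² − 30b³

(−a + 6d − 6b)(−a − 5b)(−b − 4a + 8d)
= (a² + 5ab − 6ad − 30bd + 6ab + 30b²)(−b − 4a + 8d)    [distributive law]
= (a² + 11ab − 6ad − 30bd + 30b²)(−b − 4a + 8d)    [combine like terms]
= −a²b − 4a³ + 8a²d − 11ab² − 44a²b + 88abd + 6abd + 24a²d − 48ad² + 30b²d + 120abd − 240bd² − 30b³ − 120ab² + 240b²d    [distributive law]
= −45a²b − 4a³ + 32a²d − 131ab² + 214abd − 48ad² + 270b²d − 240bd² − 30b³    [combine like terms]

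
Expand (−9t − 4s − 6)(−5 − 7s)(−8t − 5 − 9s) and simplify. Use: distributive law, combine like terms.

−360t^2 − 465t − 1216st − 504st^2 − 791s^2t − 580s − 698s^2 − 252s^3 − 150

(−9t − 4s − 6)(−5 − 7s)(−8t − 5 − 9s)
= (45t + 63st + 20s + 28s^2 + 30 + 42s)(−8t − 5 − 9s)    [distributive law]
= (45t + 63st + 62s + 28s^2 + 30)(−8t − 5 − 9s)    [combine like terms]
= −360t^2 − 225t − 405st − 504st^2 − 315st − 567s^2t − 496st − 310s − 558s^2 − 224s^2t − 140s^2 − 252s^3 − 240t − 150 − 270s    [distributive law]
= −360t^2 − 465t − 1216st − 504st^2 − 791s^2t − 580s − 698s^2 − 252s^3 − 150    [combine like terms]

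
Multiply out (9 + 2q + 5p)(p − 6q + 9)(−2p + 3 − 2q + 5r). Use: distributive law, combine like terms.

−93p^2 − 120pq + 270pr − 270q + 36q^2 − 180qr + 243 + 405r + 46p^2q + 80pq^2 − 140pqr + 24q^3 − 60q^2r − 10p^3 + 25p^2r

(9 + 2q + 5p)(p − 6q + 9)(−2p + 3 − 2q + 5r)
= (9p − 54q + 81 + 2pq − 12q^2 + 18q + 5p^2 − 30pq + 45p)(−2p + 3 − 2q + 5r)    [distributive law]
= (54p − 36q + 81 − 28pq − 12q^2 + 5p^2)(−2p + 3 − 2q + 5r)    [combine like terms]
= −108p^2 + 162p − 108pq + 270pr + 72pq − 108q + 72q^2 − 180qr − 162p + 243 − 162q + 405r + 56p^2q − 84pq + 56pq^2 − 140pqr + 24pq^2 − 36q^2 + 24q^3 − 60q^2r − 10p^3 + 15p^2 − 10p^2q + 25p^2r    [distributive law]
= −93p^2 − 120pq + 270pr − 270q + 36q^2 − 180qr + 243 + 405r + 46p^2q + 80pq^2 − 140pqr + 24q^3 − 60q^2r − 10p^3 + 25p^2r    [combine like terms]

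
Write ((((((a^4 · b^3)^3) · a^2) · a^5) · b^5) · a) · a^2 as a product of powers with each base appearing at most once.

((((((a^4 · b^3)^3) · a^2) · a^5) · b^5) · a) · a^2
= (((((((a^4)^3) · ((b^3)^3)) · a^2) · a^5) · b^5) · a) · a^2    [power of a product]
= (((((a^12 · ((b^3)^3)) · a^2) · a^5) · b^5) · a) · a^2    [power of a power]
= (((((a^12 · b^9) · a^2) · a^5) · b^5) · a) · a^2    [power of a power]
= a^22b^14    [product of powers]

a^22b^14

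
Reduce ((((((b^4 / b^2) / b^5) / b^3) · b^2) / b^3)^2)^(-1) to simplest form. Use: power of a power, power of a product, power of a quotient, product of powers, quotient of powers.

((((((b^4 / b^2) / b^5) / b^3) · b^2) / b^3)^2)^(-1)
= (((((b^4 / b^2) / b^5) / b^3) · b^2) / b^3)^(-2)    [power of a power]
= (((((b^4 / b^2) / b^5) / b^3) · b^2)^(-2)) / ((b^3)^(-2))    [power of a quotient]
= (((((b^4 / b^2) / b^5) / b^3)^(-2)) · ((b^2)^(-2))) / ((b^3)^(-2))    [power of a product]
= (((((b^4 / b^2) / b^5)^(-2)) / ((b^3)^(-2))) · ((b^2)^(-2))) / ((b^3)^(-2))    [power of a quotient]
= (((((b^4 / b^2)^(-2)) / ((b^5)^(-2))) / ((b^3)^(-2))) · ((b^2)^(-2))) / ((b^3)^(-2))    [power of a quotient]
= ((((((b^4)^(-2)) / ((b^2)^(-2))) / ((b^5)^(-2))) / ((b^3)^(-2))) · ((b^2)^(-2))) / ((b^3)^(-2))    [power of a quotient]
= ((((b^(-8) / ((b^2)^(-2))) / ((b^5)^(-2))) / ((b^3)^(-2))) · ((b^2)^(-2))) / ((b^3)^(-2))    [power of a power]
= ((((b^(-8) / b^(-4)) / ((b^5)^(-2))) / ((b^3)^(-2))) · ((b^2)^(-2))) / ((b^3)^(-2))    [power of a power]
= (((b^(-4) / ((b^5)^(-2))) / ((b^3)^(-2))) · ((b^2)^(-2))) / ((b^3)^(-2))    [quotient of powers]
= (((b^(-4) / b^(-10)) / ((b^3)^(-2))) · ((b^2)^(-2))) / ((b^3)^(-2))    [power of a power]
= ((b^6 / ((b^3)^(-2))) · ((b^2)^(-2))) / ((b^3)^(-2))    [quotient of powers]
= ((b^6 / b^(-6)) · ((b^2)^(-2))) / ((b^3)^(-2))    [power of a power]
= (b^12 · ((b^2)^(-2))) / ((b^3)^(-2))    [quotient of powers]
= (b^12 · b^(-4)) / ((b^3)^(-2))    [power of a power]
= b^8 / ((b^3)^(-2))    [product of powers]
= b^8 / b^(-6)    [power of a power]
= b^14    [quotient of powers]

b^14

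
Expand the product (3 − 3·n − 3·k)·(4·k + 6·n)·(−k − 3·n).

−12·k^2 − 54·k·n − 54·n^2 + 66·k^2·n + 108·k·n^2 + 54·n^3 + 12·k^3

(3 − 3·n − 3·k)·(4·k + 6·n)·(−k − 3·n)
= (12·k + 18·n − 12·k·n − 18·n^2 − 12·k^2 − 18·k·n)·(−k − 3·n)    [distributive law]
= (12·k + 18·n − 30·k·n − 18·n^2 − 12·k^2)·(−k − 3·n)    [combine like terms]
= −12·k^2 − 36·k·n − 18·k·n − 54·n^2 + 30·k^2·n + 90·k·n^2 + 18·k·n^2 + 54·n^3 + 12·k^3 + 36·k^2·n    [distributive law]
= −12·k^2 − 54·k·n − 54·n^2 + 66·k^2·n + 108·k·n^2 + 54·n^3 + 12·k^3    [combine like terms]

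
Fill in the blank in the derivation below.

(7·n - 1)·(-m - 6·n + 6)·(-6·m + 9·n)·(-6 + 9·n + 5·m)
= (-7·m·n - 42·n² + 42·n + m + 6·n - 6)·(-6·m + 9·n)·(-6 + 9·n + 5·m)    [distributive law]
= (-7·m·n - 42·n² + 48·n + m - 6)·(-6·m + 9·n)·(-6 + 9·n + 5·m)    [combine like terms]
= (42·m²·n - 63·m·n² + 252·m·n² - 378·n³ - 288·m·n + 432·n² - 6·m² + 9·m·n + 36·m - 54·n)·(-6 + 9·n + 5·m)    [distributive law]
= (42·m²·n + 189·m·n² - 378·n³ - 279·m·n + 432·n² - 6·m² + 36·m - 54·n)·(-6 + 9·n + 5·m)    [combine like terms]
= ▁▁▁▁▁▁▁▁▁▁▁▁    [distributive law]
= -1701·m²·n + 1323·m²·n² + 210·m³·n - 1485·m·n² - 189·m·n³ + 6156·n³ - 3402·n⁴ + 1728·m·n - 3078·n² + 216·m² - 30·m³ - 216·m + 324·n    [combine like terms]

After distributive law, the bracketed line is:

-252·m²·n + 378·m²·n² + 210·m³·n - 1134·m·n² + 1701·m·n³ + 945·m²·n² + 2268·n³ - 3402·n⁴ - 1890·m·n³ + 1674·m·n - 2511·m·n² - 1395·m²·n - 2592·n² + 3888·n³ + 2160·m·n² + 36·m² - 54·m²·n - 30·m³ - 216·m + 324·m·n + 180·m² + 324·n - 486·n² - 270·m·n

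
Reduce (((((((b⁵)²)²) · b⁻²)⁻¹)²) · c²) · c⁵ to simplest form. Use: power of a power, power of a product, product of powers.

(((((((b⁵)²)²) · b⁻²)⁻¹)²) · c²) · c⁵
= ((((((b⁵)²)²) · b⁻²)⁻²) · c²) · c⁵    [power of a power]
= ((((((b⁵)²)²)⁻²) · ((b⁻²)⁻²)) · c²) · c⁵    [power of a product]
= (((((b⁵)²)⁻⁴) · ((b⁻²)⁻²)) · c²) · c⁵    [power of a power]
= ((((b⁵)⁻⁸) · ((b⁻²)⁻²)) · c²) · c⁵    [power of a power]
= ((b⁻⁴⁰ · ((b⁻²)⁻²)) · c²) · c⁵    [power of a power]
= ((b⁻⁴⁰ · b⁴) · c²) · c⁵    [power of a power]
= (b⁻³⁶ · c²) · c⁵    [product of powers]
= b⁻³⁶·c⁷    [product of powers]

b⁻³⁶·c⁷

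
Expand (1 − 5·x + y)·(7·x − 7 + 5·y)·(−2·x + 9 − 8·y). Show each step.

−399·x² + 392·x − 494·x·y − 63 + 38·y + 61·y² + 70·x³ + 316·x²·y + 134·x·y² − 40·y³

(1 − 5·x + y)·(7·x − 7 + 5·y)·(−2·x + 9 − 8·y)
= (7·x − 7 + 5·y − 35·x² + 35·x − 25·x·y + 7·x·y − 7·y + 5·y²)·(−2·x + 9 − 8·y)    [distributive law]
= (42·x − 7 − 2·y − 35·x² − 18·x·y + 5·y²)·(−2·x + 9 − 8·y)    [combine like terms]
= −84·x² + 378·x − 336·x·y + 14·x − 63 + 56·y + 4·x·y − 18·y + 16·y² + 70·x³ − 315·x² + 280·x²·y + 36·x²·y − 162·x·y + 144·x·y² − 10·x·y² + 45·y² − 40·y³    [distributive law]
= −399·x² + 392·x − 494·x·y − 63 + 38·y + 61·y² + 70·x³ + 316·x²·y + 134·x·y² − 40·y³    [combine like terms]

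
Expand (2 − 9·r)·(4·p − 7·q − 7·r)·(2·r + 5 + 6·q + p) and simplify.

(2 − 9·r)·(4·p − 7·q − 7·r)·(2·r + 5 + 6·q + p)
= (8·p − 14·q − 14·r − 36·p·r + 63·q·r + 63·r^2)·(2·r + 5 + 6·q + p)    [distributive law]
= 16·p·r + 40·p + 48·p·q + 8·p^2 − 28·q·r − 70·q − 84·q^2 − 14·p·q − 28·r^2 − 70·r − 84·q·r − 14·p·r − 72·p·r^2 − 180·p·r − 216·p·q·r − 36·p^2·r + 126·q·r^2 + 315·q·r + 378·q^2·r + 63·p·q·r + 126·r^3 + 315·r^2 + 378·q·r^2 + 63·p·r^2    [distributive law]
= −178·p·r + 40·p + 34·p·q + 8·p^2 + 203·q·r − 70·q − 84·q^2 + 287·r^2 − 70·r − 9·p·r^2 − 153·p·q·r − 36·p^2·r + 504·q·r^2 + 378·q^2·r + 126·r^3    [combine like terms]

−178·p·r + 40·p + 34·p·q + 8·p^2 + 203·q·r − 70·q − 84·q^2 + 287·r^2 − 70·r − 9·p·r^2 − 153·p·q·r − 36·p^2·r + 504·q·r^2 + 378·q^2·r + 126·r^3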